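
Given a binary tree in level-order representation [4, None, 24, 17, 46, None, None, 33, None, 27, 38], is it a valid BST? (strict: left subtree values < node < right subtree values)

Level-order array: [4, None, 24, 17, 46, None, None, 33, None, 27, 38]
Validate using subtree bounds (lo, hi): at each node, require lo < value < hi,
then recurse left with hi=value and right with lo=value.
Preorder trace (stopping at first violation):
  at node 4 with bounds (-inf, +inf): OK
  at node 24 with bounds (4, +inf): OK
  at node 17 with bounds (4, 24): OK
  at node 46 with bounds (24, +inf): OK
  at node 33 with bounds (24, 46): OK
  at node 27 with bounds (24, 33): OK
  at node 38 with bounds (33, 46): OK
No violation found at any node.
Result: Valid BST


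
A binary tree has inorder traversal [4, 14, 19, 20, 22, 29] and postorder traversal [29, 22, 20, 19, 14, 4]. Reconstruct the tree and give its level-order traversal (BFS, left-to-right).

Inorder:   [4, 14, 19, 20, 22, 29]
Postorder: [29, 22, 20, 19, 14, 4]
Algorithm: postorder visits root last, so walk postorder right-to-left;
each value is the root of the current inorder slice — split it at that
value, recurse on the right subtree first, then the left.
Recursive splits:
  root=4; inorder splits into left=[], right=[14, 19, 20, 22, 29]
  root=14; inorder splits into left=[], right=[19, 20, 22, 29]
  root=19; inorder splits into left=[], right=[20, 22, 29]
  root=20; inorder splits into left=[], right=[22, 29]
  root=22; inorder splits into left=[], right=[29]
  root=29; inorder splits into left=[], right=[]
Reconstructed level-order: [4, 14, 19, 20, 22, 29]


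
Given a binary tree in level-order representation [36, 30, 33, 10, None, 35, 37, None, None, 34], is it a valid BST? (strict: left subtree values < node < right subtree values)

Level-order array: [36, 30, 33, 10, None, 35, 37, None, None, 34]
Validate using subtree bounds (lo, hi): at each node, require lo < value < hi,
then recurse left with hi=value and right with lo=value.
Preorder trace (stopping at first violation):
  at node 36 with bounds (-inf, +inf): OK
  at node 30 with bounds (-inf, 36): OK
  at node 10 with bounds (-inf, 30): OK
  at node 33 with bounds (36, +inf): VIOLATION
Node 33 violates its bound: not (36 < 33 < +inf).
Result: Not a valid BST


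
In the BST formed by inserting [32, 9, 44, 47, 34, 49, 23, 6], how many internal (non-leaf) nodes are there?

Tree built from: [32, 9, 44, 47, 34, 49, 23, 6]
Tree (level-order array): [32, 9, 44, 6, 23, 34, 47, None, None, None, None, None, None, None, 49]
Rule: An internal node has at least one child.
Per-node child counts:
  node 32: 2 child(ren)
  node 9: 2 child(ren)
  node 6: 0 child(ren)
  node 23: 0 child(ren)
  node 44: 2 child(ren)
  node 34: 0 child(ren)
  node 47: 1 child(ren)
  node 49: 0 child(ren)
Matching nodes: [32, 9, 44, 47]
Count of internal (non-leaf) nodes: 4


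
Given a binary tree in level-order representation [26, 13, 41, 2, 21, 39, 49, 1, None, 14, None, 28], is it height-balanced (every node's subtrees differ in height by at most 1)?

Tree (level-order array): [26, 13, 41, 2, 21, 39, 49, 1, None, 14, None, 28]
Definition: a tree is height-balanced if, at every node, |h(left) - h(right)| <= 1 (empty subtree has height -1).
Bottom-up per-node check:
  node 1: h_left=-1, h_right=-1, diff=0 [OK], height=0
  node 2: h_left=0, h_right=-1, diff=1 [OK], height=1
  node 14: h_left=-1, h_right=-1, diff=0 [OK], height=0
  node 21: h_left=0, h_right=-1, diff=1 [OK], height=1
  node 13: h_left=1, h_right=1, diff=0 [OK], height=2
  node 28: h_left=-1, h_right=-1, diff=0 [OK], height=0
  node 39: h_left=0, h_right=-1, diff=1 [OK], height=1
  node 49: h_left=-1, h_right=-1, diff=0 [OK], height=0
  node 41: h_left=1, h_right=0, diff=1 [OK], height=2
  node 26: h_left=2, h_right=2, diff=0 [OK], height=3
All nodes satisfy the balance condition.
Result: Balanced


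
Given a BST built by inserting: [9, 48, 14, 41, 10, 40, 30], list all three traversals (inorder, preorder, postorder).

Tree insertion order: [9, 48, 14, 41, 10, 40, 30]
Tree (level-order array): [9, None, 48, 14, None, 10, 41, None, None, 40, None, 30]
Inorder (L, root, R): [9, 10, 14, 30, 40, 41, 48]
Preorder (root, L, R): [9, 48, 14, 10, 41, 40, 30]
Postorder (L, R, root): [10, 30, 40, 41, 14, 48, 9]


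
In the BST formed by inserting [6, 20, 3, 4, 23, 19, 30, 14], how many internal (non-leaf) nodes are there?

Tree built from: [6, 20, 3, 4, 23, 19, 30, 14]
Tree (level-order array): [6, 3, 20, None, 4, 19, 23, None, None, 14, None, None, 30]
Rule: An internal node has at least one child.
Per-node child counts:
  node 6: 2 child(ren)
  node 3: 1 child(ren)
  node 4: 0 child(ren)
  node 20: 2 child(ren)
  node 19: 1 child(ren)
  node 14: 0 child(ren)
  node 23: 1 child(ren)
  node 30: 0 child(ren)
Matching nodes: [6, 3, 20, 19, 23]
Count of internal (non-leaf) nodes: 5


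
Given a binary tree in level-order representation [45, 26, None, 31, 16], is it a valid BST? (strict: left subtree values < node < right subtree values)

Level-order array: [45, 26, None, 31, 16]
Validate using subtree bounds (lo, hi): at each node, require lo < value < hi,
then recurse left with hi=value and right with lo=value.
Preorder trace (stopping at first violation):
  at node 45 with bounds (-inf, +inf): OK
  at node 26 with bounds (-inf, 45): OK
  at node 31 with bounds (-inf, 26): VIOLATION
Node 31 violates its bound: not (-inf < 31 < 26).
Result: Not a valid BST


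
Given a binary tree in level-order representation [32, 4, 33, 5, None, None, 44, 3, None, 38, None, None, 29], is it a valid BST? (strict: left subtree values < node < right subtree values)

Level-order array: [32, 4, 33, 5, None, None, 44, 3, None, 38, None, None, 29]
Validate using subtree bounds (lo, hi): at each node, require lo < value < hi,
then recurse left with hi=value and right with lo=value.
Preorder trace (stopping at first violation):
  at node 32 with bounds (-inf, +inf): OK
  at node 4 with bounds (-inf, 32): OK
  at node 5 with bounds (-inf, 4): VIOLATION
Node 5 violates its bound: not (-inf < 5 < 4).
Result: Not a valid BST


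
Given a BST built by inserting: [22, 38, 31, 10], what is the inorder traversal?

Tree insertion order: [22, 38, 31, 10]
Tree (level-order array): [22, 10, 38, None, None, 31]
Inorder traversal: [10, 22, 31, 38]


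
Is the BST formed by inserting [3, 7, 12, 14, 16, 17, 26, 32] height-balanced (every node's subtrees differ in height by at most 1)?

Tree (level-order array): [3, None, 7, None, 12, None, 14, None, 16, None, 17, None, 26, None, 32]
Definition: a tree is height-balanced if, at every node, |h(left) - h(right)| <= 1 (empty subtree has height -1).
Bottom-up per-node check:
  node 32: h_left=-1, h_right=-1, diff=0 [OK], height=0
  node 26: h_left=-1, h_right=0, diff=1 [OK], height=1
  node 17: h_left=-1, h_right=1, diff=2 [FAIL (|-1-1|=2 > 1)], height=2
  node 16: h_left=-1, h_right=2, diff=3 [FAIL (|-1-2|=3 > 1)], height=3
  node 14: h_left=-1, h_right=3, diff=4 [FAIL (|-1-3|=4 > 1)], height=4
  node 12: h_left=-1, h_right=4, diff=5 [FAIL (|-1-4|=5 > 1)], height=5
  node 7: h_left=-1, h_right=5, diff=6 [FAIL (|-1-5|=6 > 1)], height=6
  node 3: h_left=-1, h_right=6, diff=7 [FAIL (|-1-6|=7 > 1)], height=7
Node 17 violates the condition: |-1 - 1| = 2 > 1.
Result: Not balanced


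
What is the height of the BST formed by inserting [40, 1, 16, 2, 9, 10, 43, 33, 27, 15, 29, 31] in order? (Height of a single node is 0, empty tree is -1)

Insertion order: [40, 1, 16, 2, 9, 10, 43, 33, 27, 15, 29, 31]
Tree (level-order array): [40, 1, 43, None, 16, None, None, 2, 33, None, 9, 27, None, None, 10, None, 29, None, 15, None, 31]
Compute height bottom-up (empty subtree = -1):
  height(15) = 1 + max(-1, -1) = 0
  height(10) = 1 + max(-1, 0) = 1
  height(9) = 1 + max(-1, 1) = 2
  height(2) = 1 + max(-1, 2) = 3
  height(31) = 1 + max(-1, -1) = 0
  height(29) = 1 + max(-1, 0) = 1
  height(27) = 1 + max(-1, 1) = 2
  height(33) = 1 + max(2, -1) = 3
  height(16) = 1 + max(3, 3) = 4
  height(1) = 1 + max(-1, 4) = 5
  height(43) = 1 + max(-1, -1) = 0
  height(40) = 1 + max(5, 0) = 6
Height = 6


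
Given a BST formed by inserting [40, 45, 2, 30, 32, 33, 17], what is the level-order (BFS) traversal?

Tree insertion order: [40, 45, 2, 30, 32, 33, 17]
Tree (level-order array): [40, 2, 45, None, 30, None, None, 17, 32, None, None, None, 33]
BFS from the root, enqueuing left then right child of each popped node:
  queue [40] -> pop 40, enqueue [2, 45], visited so far: [40]
  queue [2, 45] -> pop 2, enqueue [30], visited so far: [40, 2]
  queue [45, 30] -> pop 45, enqueue [none], visited so far: [40, 2, 45]
  queue [30] -> pop 30, enqueue [17, 32], visited so far: [40, 2, 45, 30]
  queue [17, 32] -> pop 17, enqueue [none], visited so far: [40, 2, 45, 30, 17]
  queue [32] -> pop 32, enqueue [33], visited so far: [40, 2, 45, 30, 17, 32]
  queue [33] -> pop 33, enqueue [none], visited so far: [40, 2, 45, 30, 17, 32, 33]
Result: [40, 2, 45, 30, 17, 32, 33]


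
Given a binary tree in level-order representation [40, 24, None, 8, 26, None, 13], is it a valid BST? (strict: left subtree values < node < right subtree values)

Level-order array: [40, 24, None, 8, 26, None, 13]
Validate using subtree bounds (lo, hi): at each node, require lo < value < hi,
then recurse left with hi=value and right with lo=value.
Preorder trace (stopping at first violation):
  at node 40 with bounds (-inf, +inf): OK
  at node 24 with bounds (-inf, 40): OK
  at node 8 with bounds (-inf, 24): OK
  at node 13 with bounds (8, 24): OK
  at node 26 with bounds (24, 40): OK
No violation found at any node.
Result: Valid BST


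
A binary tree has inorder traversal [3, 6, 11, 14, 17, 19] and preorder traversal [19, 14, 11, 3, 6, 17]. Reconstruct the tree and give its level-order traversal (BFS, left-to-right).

Inorder:  [3, 6, 11, 14, 17, 19]
Preorder: [19, 14, 11, 3, 6, 17]
Algorithm: preorder visits root first, so consume preorder in order;
for each root, split the current inorder slice at that value into
left-subtree inorder and right-subtree inorder, then recurse.
Recursive splits:
  root=19; inorder splits into left=[3, 6, 11, 14, 17], right=[]
  root=14; inorder splits into left=[3, 6, 11], right=[17]
  root=11; inorder splits into left=[3, 6], right=[]
  root=3; inorder splits into left=[], right=[6]
  root=6; inorder splits into left=[], right=[]
  root=17; inorder splits into left=[], right=[]
Reconstructed level-order: [19, 14, 11, 17, 3, 6]


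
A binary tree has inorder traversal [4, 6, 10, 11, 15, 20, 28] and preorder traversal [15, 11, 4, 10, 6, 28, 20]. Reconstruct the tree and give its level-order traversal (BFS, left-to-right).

Inorder:  [4, 6, 10, 11, 15, 20, 28]
Preorder: [15, 11, 4, 10, 6, 28, 20]
Algorithm: preorder visits root first, so consume preorder in order;
for each root, split the current inorder slice at that value into
left-subtree inorder and right-subtree inorder, then recurse.
Recursive splits:
  root=15; inorder splits into left=[4, 6, 10, 11], right=[20, 28]
  root=11; inorder splits into left=[4, 6, 10], right=[]
  root=4; inorder splits into left=[], right=[6, 10]
  root=10; inorder splits into left=[6], right=[]
  root=6; inorder splits into left=[], right=[]
  root=28; inorder splits into left=[20], right=[]
  root=20; inorder splits into left=[], right=[]
Reconstructed level-order: [15, 11, 28, 4, 20, 10, 6]


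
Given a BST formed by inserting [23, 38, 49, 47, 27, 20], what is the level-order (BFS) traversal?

Tree insertion order: [23, 38, 49, 47, 27, 20]
Tree (level-order array): [23, 20, 38, None, None, 27, 49, None, None, 47]
BFS from the root, enqueuing left then right child of each popped node:
  queue [23] -> pop 23, enqueue [20, 38], visited so far: [23]
  queue [20, 38] -> pop 20, enqueue [none], visited so far: [23, 20]
  queue [38] -> pop 38, enqueue [27, 49], visited so far: [23, 20, 38]
  queue [27, 49] -> pop 27, enqueue [none], visited so far: [23, 20, 38, 27]
  queue [49] -> pop 49, enqueue [47], visited so far: [23, 20, 38, 27, 49]
  queue [47] -> pop 47, enqueue [none], visited so far: [23, 20, 38, 27, 49, 47]
Result: [23, 20, 38, 27, 49, 47]


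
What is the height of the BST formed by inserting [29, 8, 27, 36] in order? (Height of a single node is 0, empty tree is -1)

Insertion order: [29, 8, 27, 36]
Tree (level-order array): [29, 8, 36, None, 27]
Compute height bottom-up (empty subtree = -1):
  height(27) = 1 + max(-1, -1) = 0
  height(8) = 1 + max(-1, 0) = 1
  height(36) = 1 + max(-1, -1) = 0
  height(29) = 1 + max(1, 0) = 2
Height = 2


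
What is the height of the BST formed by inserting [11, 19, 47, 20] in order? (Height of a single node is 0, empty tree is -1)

Insertion order: [11, 19, 47, 20]
Tree (level-order array): [11, None, 19, None, 47, 20]
Compute height bottom-up (empty subtree = -1):
  height(20) = 1 + max(-1, -1) = 0
  height(47) = 1 + max(0, -1) = 1
  height(19) = 1 + max(-1, 1) = 2
  height(11) = 1 + max(-1, 2) = 3
Height = 3


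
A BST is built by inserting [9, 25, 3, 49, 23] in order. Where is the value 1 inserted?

Starting tree (level order): [9, 3, 25, None, None, 23, 49]
Insertion path: 9 -> 3
Result: insert 1 as left child of 3
Final tree (level order): [9, 3, 25, 1, None, 23, 49]


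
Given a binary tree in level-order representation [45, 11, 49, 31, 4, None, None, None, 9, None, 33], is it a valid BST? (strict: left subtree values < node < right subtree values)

Level-order array: [45, 11, 49, 31, 4, None, None, None, 9, None, 33]
Validate using subtree bounds (lo, hi): at each node, require lo < value < hi,
then recurse left with hi=value and right with lo=value.
Preorder trace (stopping at first violation):
  at node 45 with bounds (-inf, +inf): OK
  at node 11 with bounds (-inf, 45): OK
  at node 31 with bounds (-inf, 11): VIOLATION
Node 31 violates its bound: not (-inf < 31 < 11).
Result: Not a valid BST


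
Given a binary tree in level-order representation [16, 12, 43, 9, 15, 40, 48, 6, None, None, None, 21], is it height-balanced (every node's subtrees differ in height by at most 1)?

Tree (level-order array): [16, 12, 43, 9, 15, 40, 48, 6, None, None, None, 21]
Definition: a tree is height-balanced if, at every node, |h(left) - h(right)| <= 1 (empty subtree has height -1).
Bottom-up per-node check:
  node 6: h_left=-1, h_right=-1, diff=0 [OK], height=0
  node 9: h_left=0, h_right=-1, diff=1 [OK], height=1
  node 15: h_left=-1, h_right=-1, diff=0 [OK], height=0
  node 12: h_left=1, h_right=0, diff=1 [OK], height=2
  node 21: h_left=-1, h_right=-1, diff=0 [OK], height=0
  node 40: h_left=0, h_right=-1, diff=1 [OK], height=1
  node 48: h_left=-1, h_right=-1, diff=0 [OK], height=0
  node 43: h_left=1, h_right=0, diff=1 [OK], height=2
  node 16: h_left=2, h_right=2, diff=0 [OK], height=3
All nodes satisfy the balance condition.
Result: Balanced


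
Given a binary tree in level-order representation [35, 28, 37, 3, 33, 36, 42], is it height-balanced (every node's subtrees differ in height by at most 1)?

Tree (level-order array): [35, 28, 37, 3, 33, 36, 42]
Definition: a tree is height-balanced if, at every node, |h(left) - h(right)| <= 1 (empty subtree has height -1).
Bottom-up per-node check:
  node 3: h_left=-1, h_right=-1, diff=0 [OK], height=0
  node 33: h_left=-1, h_right=-1, diff=0 [OK], height=0
  node 28: h_left=0, h_right=0, diff=0 [OK], height=1
  node 36: h_left=-1, h_right=-1, diff=0 [OK], height=0
  node 42: h_left=-1, h_right=-1, diff=0 [OK], height=0
  node 37: h_left=0, h_right=0, diff=0 [OK], height=1
  node 35: h_left=1, h_right=1, diff=0 [OK], height=2
All nodes satisfy the balance condition.
Result: Balanced


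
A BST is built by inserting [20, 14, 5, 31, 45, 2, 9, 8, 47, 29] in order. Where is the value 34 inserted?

Starting tree (level order): [20, 14, 31, 5, None, 29, 45, 2, 9, None, None, None, 47, None, None, 8]
Insertion path: 20 -> 31 -> 45
Result: insert 34 as left child of 45
Final tree (level order): [20, 14, 31, 5, None, 29, 45, 2, 9, None, None, 34, 47, None, None, 8]


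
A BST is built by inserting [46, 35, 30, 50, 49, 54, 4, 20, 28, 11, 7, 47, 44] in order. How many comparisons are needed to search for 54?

Search path for 54: 46 -> 50 -> 54
Found: True
Comparisons: 3


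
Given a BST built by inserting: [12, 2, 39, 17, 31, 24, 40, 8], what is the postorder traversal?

Tree insertion order: [12, 2, 39, 17, 31, 24, 40, 8]
Tree (level-order array): [12, 2, 39, None, 8, 17, 40, None, None, None, 31, None, None, 24]
Postorder traversal: [8, 2, 24, 31, 17, 40, 39, 12]


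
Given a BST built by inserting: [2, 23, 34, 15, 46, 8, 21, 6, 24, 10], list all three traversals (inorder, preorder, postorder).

Tree insertion order: [2, 23, 34, 15, 46, 8, 21, 6, 24, 10]
Tree (level-order array): [2, None, 23, 15, 34, 8, 21, 24, 46, 6, 10]
Inorder (L, root, R): [2, 6, 8, 10, 15, 21, 23, 24, 34, 46]
Preorder (root, L, R): [2, 23, 15, 8, 6, 10, 21, 34, 24, 46]
Postorder (L, R, root): [6, 10, 8, 21, 15, 24, 46, 34, 23, 2]


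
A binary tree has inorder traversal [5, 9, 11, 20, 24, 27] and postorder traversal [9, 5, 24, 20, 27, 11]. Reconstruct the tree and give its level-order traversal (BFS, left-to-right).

Inorder:   [5, 9, 11, 20, 24, 27]
Postorder: [9, 5, 24, 20, 27, 11]
Algorithm: postorder visits root last, so walk postorder right-to-left;
each value is the root of the current inorder slice — split it at that
value, recurse on the right subtree first, then the left.
Recursive splits:
  root=11; inorder splits into left=[5, 9], right=[20, 24, 27]
  root=27; inorder splits into left=[20, 24], right=[]
  root=20; inorder splits into left=[], right=[24]
  root=24; inorder splits into left=[], right=[]
  root=5; inorder splits into left=[], right=[9]
  root=9; inorder splits into left=[], right=[]
Reconstructed level-order: [11, 5, 27, 9, 20, 24]


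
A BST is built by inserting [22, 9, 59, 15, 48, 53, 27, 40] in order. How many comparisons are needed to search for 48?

Search path for 48: 22 -> 59 -> 48
Found: True
Comparisons: 3


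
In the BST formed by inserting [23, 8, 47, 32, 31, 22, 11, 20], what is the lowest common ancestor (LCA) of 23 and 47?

Tree insertion order: [23, 8, 47, 32, 31, 22, 11, 20]
Tree (level-order array): [23, 8, 47, None, 22, 32, None, 11, None, 31, None, None, 20]
In a BST, the LCA of p=23, q=47 is the first node v on the
root-to-leaf path with p <= v <= q (go left if both < v, right if both > v).
Walk from root:
  at 23: 23 <= 23 <= 47, this is the LCA
LCA = 23


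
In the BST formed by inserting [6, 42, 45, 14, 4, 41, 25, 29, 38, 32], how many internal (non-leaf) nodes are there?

Tree built from: [6, 42, 45, 14, 4, 41, 25, 29, 38, 32]
Tree (level-order array): [6, 4, 42, None, None, 14, 45, None, 41, None, None, 25, None, None, 29, None, 38, 32]
Rule: An internal node has at least one child.
Per-node child counts:
  node 6: 2 child(ren)
  node 4: 0 child(ren)
  node 42: 2 child(ren)
  node 14: 1 child(ren)
  node 41: 1 child(ren)
  node 25: 1 child(ren)
  node 29: 1 child(ren)
  node 38: 1 child(ren)
  node 32: 0 child(ren)
  node 45: 0 child(ren)
Matching nodes: [6, 42, 14, 41, 25, 29, 38]
Count of internal (non-leaf) nodes: 7


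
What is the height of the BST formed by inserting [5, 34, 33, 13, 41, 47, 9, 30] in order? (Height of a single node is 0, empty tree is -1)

Insertion order: [5, 34, 33, 13, 41, 47, 9, 30]
Tree (level-order array): [5, None, 34, 33, 41, 13, None, None, 47, 9, 30]
Compute height bottom-up (empty subtree = -1):
  height(9) = 1 + max(-1, -1) = 0
  height(30) = 1 + max(-1, -1) = 0
  height(13) = 1 + max(0, 0) = 1
  height(33) = 1 + max(1, -1) = 2
  height(47) = 1 + max(-1, -1) = 0
  height(41) = 1 + max(-1, 0) = 1
  height(34) = 1 + max(2, 1) = 3
  height(5) = 1 + max(-1, 3) = 4
Height = 4


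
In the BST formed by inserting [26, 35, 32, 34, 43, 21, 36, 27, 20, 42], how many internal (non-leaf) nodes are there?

Tree built from: [26, 35, 32, 34, 43, 21, 36, 27, 20, 42]
Tree (level-order array): [26, 21, 35, 20, None, 32, 43, None, None, 27, 34, 36, None, None, None, None, None, None, 42]
Rule: An internal node has at least one child.
Per-node child counts:
  node 26: 2 child(ren)
  node 21: 1 child(ren)
  node 20: 0 child(ren)
  node 35: 2 child(ren)
  node 32: 2 child(ren)
  node 27: 0 child(ren)
  node 34: 0 child(ren)
  node 43: 1 child(ren)
  node 36: 1 child(ren)
  node 42: 0 child(ren)
Matching nodes: [26, 21, 35, 32, 43, 36]
Count of internal (non-leaf) nodes: 6


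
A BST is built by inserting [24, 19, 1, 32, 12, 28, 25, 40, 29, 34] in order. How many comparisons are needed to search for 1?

Search path for 1: 24 -> 19 -> 1
Found: True
Comparisons: 3


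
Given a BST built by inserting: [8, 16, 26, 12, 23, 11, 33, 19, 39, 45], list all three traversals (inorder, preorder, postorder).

Tree insertion order: [8, 16, 26, 12, 23, 11, 33, 19, 39, 45]
Tree (level-order array): [8, None, 16, 12, 26, 11, None, 23, 33, None, None, 19, None, None, 39, None, None, None, 45]
Inorder (L, root, R): [8, 11, 12, 16, 19, 23, 26, 33, 39, 45]
Preorder (root, L, R): [8, 16, 12, 11, 26, 23, 19, 33, 39, 45]
Postorder (L, R, root): [11, 12, 19, 23, 45, 39, 33, 26, 16, 8]


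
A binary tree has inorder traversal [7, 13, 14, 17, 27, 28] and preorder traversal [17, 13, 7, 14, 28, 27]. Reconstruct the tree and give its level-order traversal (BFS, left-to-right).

Inorder:  [7, 13, 14, 17, 27, 28]
Preorder: [17, 13, 7, 14, 28, 27]
Algorithm: preorder visits root first, so consume preorder in order;
for each root, split the current inorder slice at that value into
left-subtree inorder and right-subtree inorder, then recurse.
Recursive splits:
  root=17; inorder splits into left=[7, 13, 14], right=[27, 28]
  root=13; inorder splits into left=[7], right=[14]
  root=7; inorder splits into left=[], right=[]
  root=14; inorder splits into left=[], right=[]
  root=28; inorder splits into left=[27], right=[]
  root=27; inorder splits into left=[], right=[]
Reconstructed level-order: [17, 13, 28, 7, 14, 27]


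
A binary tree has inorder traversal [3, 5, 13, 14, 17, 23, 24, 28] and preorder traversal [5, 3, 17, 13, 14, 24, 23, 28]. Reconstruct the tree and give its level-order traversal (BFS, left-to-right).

Inorder:  [3, 5, 13, 14, 17, 23, 24, 28]
Preorder: [5, 3, 17, 13, 14, 24, 23, 28]
Algorithm: preorder visits root first, so consume preorder in order;
for each root, split the current inorder slice at that value into
left-subtree inorder and right-subtree inorder, then recurse.
Recursive splits:
  root=5; inorder splits into left=[3], right=[13, 14, 17, 23, 24, 28]
  root=3; inorder splits into left=[], right=[]
  root=17; inorder splits into left=[13, 14], right=[23, 24, 28]
  root=13; inorder splits into left=[], right=[14]
  root=14; inorder splits into left=[], right=[]
  root=24; inorder splits into left=[23], right=[28]
  root=23; inorder splits into left=[], right=[]
  root=28; inorder splits into left=[], right=[]
Reconstructed level-order: [5, 3, 17, 13, 24, 14, 23, 28]


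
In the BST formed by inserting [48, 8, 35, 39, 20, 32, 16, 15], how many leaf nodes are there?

Tree built from: [48, 8, 35, 39, 20, 32, 16, 15]
Tree (level-order array): [48, 8, None, None, 35, 20, 39, 16, 32, None, None, 15]
Rule: A leaf has 0 children.
Per-node child counts:
  node 48: 1 child(ren)
  node 8: 1 child(ren)
  node 35: 2 child(ren)
  node 20: 2 child(ren)
  node 16: 1 child(ren)
  node 15: 0 child(ren)
  node 32: 0 child(ren)
  node 39: 0 child(ren)
Matching nodes: [15, 32, 39]
Count of leaf nodes: 3


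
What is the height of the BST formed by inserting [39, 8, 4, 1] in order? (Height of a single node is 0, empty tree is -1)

Insertion order: [39, 8, 4, 1]
Tree (level-order array): [39, 8, None, 4, None, 1]
Compute height bottom-up (empty subtree = -1):
  height(1) = 1 + max(-1, -1) = 0
  height(4) = 1 + max(0, -1) = 1
  height(8) = 1 + max(1, -1) = 2
  height(39) = 1 + max(2, -1) = 3
Height = 3


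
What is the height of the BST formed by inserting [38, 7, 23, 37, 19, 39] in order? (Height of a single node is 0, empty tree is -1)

Insertion order: [38, 7, 23, 37, 19, 39]
Tree (level-order array): [38, 7, 39, None, 23, None, None, 19, 37]
Compute height bottom-up (empty subtree = -1):
  height(19) = 1 + max(-1, -1) = 0
  height(37) = 1 + max(-1, -1) = 0
  height(23) = 1 + max(0, 0) = 1
  height(7) = 1 + max(-1, 1) = 2
  height(39) = 1 + max(-1, -1) = 0
  height(38) = 1 + max(2, 0) = 3
Height = 3


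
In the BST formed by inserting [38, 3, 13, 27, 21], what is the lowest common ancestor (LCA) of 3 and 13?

Tree insertion order: [38, 3, 13, 27, 21]
Tree (level-order array): [38, 3, None, None, 13, None, 27, 21]
In a BST, the LCA of p=3, q=13 is the first node v on the
root-to-leaf path with p <= v <= q (go left if both < v, right if both > v).
Walk from root:
  at 38: both 3 and 13 < 38, go left
  at 3: 3 <= 3 <= 13, this is the LCA
LCA = 3


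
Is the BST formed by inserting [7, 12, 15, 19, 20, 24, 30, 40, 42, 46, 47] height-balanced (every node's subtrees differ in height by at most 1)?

Tree (level-order array): [7, None, 12, None, 15, None, 19, None, 20, None, 24, None, 30, None, 40, None, 42, None, 46, None, 47]
Definition: a tree is height-balanced if, at every node, |h(left) - h(right)| <= 1 (empty subtree has height -1).
Bottom-up per-node check:
  node 47: h_left=-1, h_right=-1, diff=0 [OK], height=0
  node 46: h_left=-1, h_right=0, diff=1 [OK], height=1
  node 42: h_left=-1, h_right=1, diff=2 [FAIL (|-1-1|=2 > 1)], height=2
  node 40: h_left=-1, h_right=2, diff=3 [FAIL (|-1-2|=3 > 1)], height=3
  node 30: h_left=-1, h_right=3, diff=4 [FAIL (|-1-3|=4 > 1)], height=4
  node 24: h_left=-1, h_right=4, diff=5 [FAIL (|-1-4|=5 > 1)], height=5
  node 20: h_left=-1, h_right=5, diff=6 [FAIL (|-1-5|=6 > 1)], height=6
  node 19: h_left=-1, h_right=6, diff=7 [FAIL (|-1-6|=7 > 1)], height=7
  node 15: h_left=-1, h_right=7, diff=8 [FAIL (|-1-7|=8 > 1)], height=8
  node 12: h_left=-1, h_right=8, diff=9 [FAIL (|-1-8|=9 > 1)], height=9
  node 7: h_left=-1, h_right=9, diff=10 [FAIL (|-1-9|=10 > 1)], height=10
Node 42 violates the condition: |-1 - 1| = 2 > 1.
Result: Not balanced


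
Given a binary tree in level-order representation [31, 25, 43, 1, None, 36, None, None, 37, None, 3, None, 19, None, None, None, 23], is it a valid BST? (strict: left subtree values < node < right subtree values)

Level-order array: [31, 25, 43, 1, None, 36, None, None, 37, None, 3, None, 19, None, None, None, 23]
Validate using subtree bounds (lo, hi): at each node, require lo < value < hi,
then recurse left with hi=value and right with lo=value.
Preorder trace (stopping at first violation):
  at node 31 with bounds (-inf, +inf): OK
  at node 25 with bounds (-inf, 31): OK
  at node 1 with bounds (-inf, 25): OK
  at node 37 with bounds (1, 25): VIOLATION
Node 37 violates its bound: not (1 < 37 < 25).
Result: Not a valid BST


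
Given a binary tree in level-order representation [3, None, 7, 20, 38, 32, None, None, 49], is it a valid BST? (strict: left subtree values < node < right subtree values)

Level-order array: [3, None, 7, 20, 38, 32, None, None, 49]
Validate using subtree bounds (lo, hi): at each node, require lo < value < hi,
then recurse left with hi=value and right with lo=value.
Preorder trace (stopping at first violation):
  at node 3 with bounds (-inf, +inf): OK
  at node 7 with bounds (3, +inf): OK
  at node 20 with bounds (3, 7): VIOLATION
Node 20 violates its bound: not (3 < 20 < 7).
Result: Not a valid BST


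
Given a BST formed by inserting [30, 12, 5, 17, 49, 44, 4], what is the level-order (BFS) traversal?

Tree insertion order: [30, 12, 5, 17, 49, 44, 4]
Tree (level-order array): [30, 12, 49, 5, 17, 44, None, 4]
BFS from the root, enqueuing left then right child of each popped node:
  queue [30] -> pop 30, enqueue [12, 49], visited so far: [30]
  queue [12, 49] -> pop 12, enqueue [5, 17], visited so far: [30, 12]
  queue [49, 5, 17] -> pop 49, enqueue [44], visited so far: [30, 12, 49]
  queue [5, 17, 44] -> pop 5, enqueue [4], visited so far: [30, 12, 49, 5]
  queue [17, 44, 4] -> pop 17, enqueue [none], visited so far: [30, 12, 49, 5, 17]
  queue [44, 4] -> pop 44, enqueue [none], visited so far: [30, 12, 49, 5, 17, 44]
  queue [4] -> pop 4, enqueue [none], visited so far: [30, 12, 49, 5, 17, 44, 4]
Result: [30, 12, 49, 5, 17, 44, 4]


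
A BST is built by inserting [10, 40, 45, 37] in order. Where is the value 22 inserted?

Starting tree (level order): [10, None, 40, 37, 45]
Insertion path: 10 -> 40 -> 37
Result: insert 22 as left child of 37
Final tree (level order): [10, None, 40, 37, 45, 22]


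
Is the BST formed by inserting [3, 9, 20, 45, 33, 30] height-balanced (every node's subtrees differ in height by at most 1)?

Tree (level-order array): [3, None, 9, None, 20, None, 45, 33, None, 30]
Definition: a tree is height-balanced if, at every node, |h(left) - h(right)| <= 1 (empty subtree has height -1).
Bottom-up per-node check:
  node 30: h_left=-1, h_right=-1, diff=0 [OK], height=0
  node 33: h_left=0, h_right=-1, diff=1 [OK], height=1
  node 45: h_left=1, h_right=-1, diff=2 [FAIL (|1--1|=2 > 1)], height=2
  node 20: h_left=-1, h_right=2, diff=3 [FAIL (|-1-2|=3 > 1)], height=3
  node 9: h_left=-1, h_right=3, diff=4 [FAIL (|-1-3|=4 > 1)], height=4
  node 3: h_left=-1, h_right=4, diff=5 [FAIL (|-1-4|=5 > 1)], height=5
Node 45 violates the condition: |1 - -1| = 2 > 1.
Result: Not balanced


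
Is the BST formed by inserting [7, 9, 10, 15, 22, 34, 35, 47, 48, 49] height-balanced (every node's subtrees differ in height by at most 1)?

Tree (level-order array): [7, None, 9, None, 10, None, 15, None, 22, None, 34, None, 35, None, 47, None, 48, None, 49]
Definition: a tree is height-balanced if, at every node, |h(left) - h(right)| <= 1 (empty subtree has height -1).
Bottom-up per-node check:
  node 49: h_left=-1, h_right=-1, diff=0 [OK], height=0
  node 48: h_left=-1, h_right=0, diff=1 [OK], height=1
  node 47: h_left=-1, h_right=1, diff=2 [FAIL (|-1-1|=2 > 1)], height=2
  node 35: h_left=-1, h_right=2, diff=3 [FAIL (|-1-2|=3 > 1)], height=3
  node 34: h_left=-1, h_right=3, diff=4 [FAIL (|-1-3|=4 > 1)], height=4
  node 22: h_left=-1, h_right=4, diff=5 [FAIL (|-1-4|=5 > 1)], height=5
  node 15: h_left=-1, h_right=5, diff=6 [FAIL (|-1-5|=6 > 1)], height=6
  node 10: h_left=-1, h_right=6, diff=7 [FAIL (|-1-6|=7 > 1)], height=7
  node 9: h_left=-1, h_right=7, diff=8 [FAIL (|-1-7|=8 > 1)], height=8
  node 7: h_left=-1, h_right=8, diff=9 [FAIL (|-1-8|=9 > 1)], height=9
Node 47 violates the condition: |-1 - 1| = 2 > 1.
Result: Not balanced


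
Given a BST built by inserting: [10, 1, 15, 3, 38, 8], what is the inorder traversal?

Tree insertion order: [10, 1, 15, 3, 38, 8]
Tree (level-order array): [10, 1, 15, None, 3, None, 38, None, 8]
Inorder traversal: [1, 3, 8, 10, 15, 38]


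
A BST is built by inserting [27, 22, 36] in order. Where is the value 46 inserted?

Starting tree (level order): [27, 22, 36]
Insertion path: 27 -> 36
Result: insert 46 as right child of 36
Final tree (level order): [27, 22, 36, None, None, None, 46]


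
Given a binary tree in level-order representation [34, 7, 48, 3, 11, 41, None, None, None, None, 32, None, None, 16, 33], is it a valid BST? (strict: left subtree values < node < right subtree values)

Level-order array: [34, 7, 48, 3, 11, 41, None, None, None, None, 32, None, None, 16, 33]
Validate using subtree bounds (lo, hi): at each node, require lo < value < hi,
then recurse left with hi=value and right with lo=value.
Preorder trace (stopping at first violation):
  at node 34 with bounds (-inf, +inf): OK
  at node 7 with bounds (-inf, 34): OK
  at node 3 with bounds (-inf, 7): OK
  at node 11 with bounds (7, 34): OK
  at node 32 with bounds (11, 34): OK
  at node 16 with bounds (11, 32): OK
  at node 33 with bounds (32, 34): OK
  at node 48 with bounds (34, +inf): OK
  at node 41 with bounds (34, 48): OK
No violation found at any node.
Result: Valid BST


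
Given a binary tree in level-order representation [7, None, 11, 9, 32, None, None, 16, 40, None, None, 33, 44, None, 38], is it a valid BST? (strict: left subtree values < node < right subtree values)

Level-order array: [7, None, 11, 9, 32, None, None, 16, 40, None, None, 33, 44, None, 38]
Validate using subtree bounds (lo, hi): at each node, require lo < value < hi,
then recurse left with hi=value and right with lo=value.
Preorder trace (stopping at first violation):
  at node 7 with bounds (-inf, +inf): OK
  at node 11 with bounds (7, +inf): OK
  at node 9 with bounds (7, 11): OK
  at node 32 with bounds (11, +inf): OK
  at node 16 with bounds (11, 32): OK
  at node 40 with bounds (32, +inf): OK
  at node 33 with bounds (32, 40): OK
  at node 38 with bounds (33, 40): OK
  at node 44 with bounds (40, +inf): OK
No violation found at any node.
Result: Valid BST


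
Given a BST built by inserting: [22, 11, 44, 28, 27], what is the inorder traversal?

Tree insertion order: [22, 11, 44, 28, 27]
Tree (level-order array): [22, 11, 44, None, None, 28, None, 27]
Inorder traversal: [11, 22, 27, 28, 44]


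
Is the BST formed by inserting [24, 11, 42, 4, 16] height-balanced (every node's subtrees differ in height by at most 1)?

Tree (level-order array): [24, 11, 42, 4, 16]
Definition: a tree is height-balanced if, at every node, |h(left) - h(right)| <= 1 (empty subtree has height -1).
Bottom-up per-node check:
  node 4: h_left=-1, h_right=-1, diff=0 [OK], height=0
  node 16: h_left=-1, h_right=-1, diff=0 [OK], height=0
  node 11: h_left=0, h_right=0, diff=0 [OK], height=1
  node 42: h_left=-1, h_right=-1, diff=0 [OK], height=0
  node 24: h_left=1, h_right=0, diff=1 [OK], height=2
All nodes satisfy the balance condition.
Result: Balanced


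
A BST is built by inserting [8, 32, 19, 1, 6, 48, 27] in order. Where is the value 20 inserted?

Starting tree (level order): [8, 1, 32, None, 6, 19, 48, None, None, None, 27]
Insertion path: 8 -> 32 -> 19 -> 27
Result: insert 20 as left child of 27
Final tree (level order): [8, 1, 32, None, 6, 19, 48, None, None, None, 27, None, None, 20]


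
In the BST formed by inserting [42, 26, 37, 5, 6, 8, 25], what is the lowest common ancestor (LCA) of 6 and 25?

Tree insertion order: [42, 26, 37, 5, 6, 8, 25]
Tree (level-order array): [42, 26, None, 5, 37, None, 6, None, None, None, 8, None, 25]
In a BST, the LCA of p=6, q=25 is the first node v on the
root-to-leaf path with p <= v <= q (go left if both < v, right if both > v).
Walk from root:
  at 42: both 6 and 25 < 42, go left
  at 26: both 6 and 25 < 26, go left
  at 5: both 6 and 25 > 5, go right
  at 6: 6 <= 6 <= 25, this is the LCA
LCA = 6


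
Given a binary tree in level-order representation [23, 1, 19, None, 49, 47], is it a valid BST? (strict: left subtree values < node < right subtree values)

Level-order array: [23, 1, 19, None, 49, 47]
Validate using subtree bounds (lo, hi): at each node, require lo < value < hi,
then recurse left with hi=value and right with lo=value.
Preorder trace (stopping at first violation):
  at node 23 with bounds (-inf, +inf): OK
  at node 1 with bounds (-inf, 23): OK
  at node 49 with bounds (1, 23): VIOLATION
Node 49 violates its bound: not (1 < 49 < 23).
Result: Not a valid BST


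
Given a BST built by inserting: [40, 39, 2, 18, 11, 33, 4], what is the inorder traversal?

Tree insertion order: [40, 39, 2, 18, 11, 33, 4]
Tree (level-order array): [40, 39, None, 2, None, None, 18, 11, 33, 4]
Inorder traversal: [2, 4, 11, 18, 33, 39, 40]


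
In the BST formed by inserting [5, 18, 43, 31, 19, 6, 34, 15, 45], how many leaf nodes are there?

Tree built from: [5, 18, 43, 31, 19, 6, 34, 15, 45]
Tree (level-order array): [5, None, 18, 6, 43, None, 15, 31, 45, None, None, 19, 34]
Rule: A leaf has 0 children.
Per-node child counts:
  node 5: 1 child(ren)
  node 18: 2 child(ren)
  node 6: 1 child(ren)
  node 15: 0 child(ren)
  node 43: 2 child(ren)
  node 31: 2 child(ren)
  node 19: 0 child(ren)
  node 34: 0 child(ren)
  node 45: 0 child(ren)
Matching nodes: [15, 19, 34, 45]
Count of leaf nodes: 4


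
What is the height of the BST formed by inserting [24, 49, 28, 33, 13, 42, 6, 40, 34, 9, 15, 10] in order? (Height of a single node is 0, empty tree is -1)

Insertion order: [24, 49, 28, 33, 13, 42, 6, 40, 34, 9, 15, 10]
Tree (level-order array): [24, 13, 49, 6, 15, 28, None, None, 9, None, None, None, 33, None, 10, None, 42, None, None, 40, None, 34]
Compute height bottom-up (empty subtree = -1):
  height(10) = 1 + max(-1, -1) = 0
  height(9) = 1 + max(-1, 0) = 1
  height(6) = 1 + max(-1, 1) = 2
  height(15) = 1 + max(-1, -1) = 0
  height(13) = 1 + max(2, 0) = 3
  height(34) = 1 + max(-1, -1) = 0
  height(40) = 1 + max(0, -1) = 1
  height(42) = 1 + max(1, -1) = 2
  height(33) = 1 + max(-1, 2) = 3
  height(28) = 1 + max(-1, 3) = 4
  height(49) = 1 + max(4, -1) = 5
  height(24) = 1 + max(3, 5) = 6
Height = 6


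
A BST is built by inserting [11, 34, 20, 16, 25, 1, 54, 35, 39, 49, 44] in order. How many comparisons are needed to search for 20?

Search path for 20: 11 -> 34 -> 20
Found: True
Comparisons: 3


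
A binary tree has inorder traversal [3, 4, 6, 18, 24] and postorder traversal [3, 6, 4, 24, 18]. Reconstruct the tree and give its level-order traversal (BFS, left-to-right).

Inorder:   [3, 4, 6, 18, 24]
Postorder: [3, 6, 4, 24, 18]
Algorithm: postorder visits root last, so walk postorder right-to-left;
each value is the root of the current inorder slice — split it at that
value, recurse on the right subtree first, then the left.
Recursive splits:
  root=18; inorder splits into left=[3, 4, 6], right=[24]
  root=24; inorder splits into left=[], right=[]
  root=4; inorder splits into left=[3], right=[6]
  root=6; inorder splits into left=[], right=[]
  root=3; inorder splits into left=[], right=[]
Reconstructed level-order: [18, 4, 24, 3, 6]


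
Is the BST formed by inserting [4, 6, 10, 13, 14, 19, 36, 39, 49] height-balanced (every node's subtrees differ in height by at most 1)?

Tree (level-order array): [4, None, 6, None, 10, None, 13, None, 14, None, 19, None, 36, None, 39, None, 49]
Definition: a tree is height-balanced if, at every node, |h(left) - h(right)| <= 1 (empty subtree has height -1).
Bottom-up per-node check:
  node 49: h_left=-1, h_right=-1, diff=0 [OK], height=0
  node 39: h_left=-1, h_right=0, diff=1 [OK], height=1
  node 36: h_left=-1, h_right=1, diff=2 [FAIL (|-1-1|=2 > 1)], height=2
  node 19: h_left=-1, h_right=2, diff=3 [FAIL (|-1-2|=3 > 1)], height=3
  node 14: h_left=-1, h_right=3, diff=4 [FAIL (|-1-3|=4 > 1)], height=4
  node 13: h_left=-1, h_right=4, diff=5 [FAIL (|-1-4|=5 > 1)], height=5
  node 10: h_left=-1, h_right=5, diff=6 [FAIL (|-1-5|=6 > 1)], height=6
  node 6: h_left=-1, h_right=6, diff=7 [FAIL (|-1-6|=7 > 1)], height=7
  node 4: h_left=-1, h_right=7, diff=8 [FAIL (|-1-7|=8 > 1)], height=8
Node 36 violates the condition: |-1 - 1| = 2 > 1.
Result: Not balanced


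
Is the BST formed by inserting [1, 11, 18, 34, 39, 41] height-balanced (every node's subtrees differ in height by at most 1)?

Tree (level-order array): [1, None, 11, None, 18, None, 34, None, 39, None, 41]
Definition: a tree is height-balanced if, at every node, |h(left) - h(right)| <= 1 (empty subtree has height -1).
Bottom-up per-node check:
  node 41: h_left=-1, h_right=-1, diff=0 [OK], height=0
  node 39: h_left=-1, h_right=0, diff=1 [OK], height=1
  node 34: h_left=-1, h_right=1, diff=2 [FAIL (|-1-1|=2 > 1)], height=2
  node 18: h_left=-1, h_right=2, diff=3 [FAIL (|-1-2|=3 > 1)], height=3
  node 11: h_left=-1, h_right=3, diff=4 [FAIL (|-1-3|=4 > 1)], height=4
  node 1: h_left=-1, h_right=4, diff=5 [FAIL (|-1-4|=5 > 1)], height=5
Node 34 violates the condition: |-1 - 1| = 2 > 1.
Result: Not balanced


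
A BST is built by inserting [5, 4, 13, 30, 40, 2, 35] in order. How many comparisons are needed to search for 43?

Search path for 43: 5 -> 13 -> 30 -> 40
Found: False
Comparisons: 4


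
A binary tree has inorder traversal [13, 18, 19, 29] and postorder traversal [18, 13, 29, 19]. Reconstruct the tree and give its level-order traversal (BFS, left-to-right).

Inorder:   [13, 18, 19, 29]
Postorder: [18, 13, 29, 19]
Algorithm: postorder visits root last, so walk postorder right-to-left;
each value is the root of the current inorder slice — split it at that
value, recurse on the right subtree first, then the left.
Recursive splits:
  root=19; inorder splits into left=[13, 18], right=[29]
  root=29; inorder splits into left=[], right=[]
  root=13; inorder splits into left=[], right=[18]
  root=18; inorder splits into left=[], right=[]
Reconstructed level-order: [19, 13, 29, 18]
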